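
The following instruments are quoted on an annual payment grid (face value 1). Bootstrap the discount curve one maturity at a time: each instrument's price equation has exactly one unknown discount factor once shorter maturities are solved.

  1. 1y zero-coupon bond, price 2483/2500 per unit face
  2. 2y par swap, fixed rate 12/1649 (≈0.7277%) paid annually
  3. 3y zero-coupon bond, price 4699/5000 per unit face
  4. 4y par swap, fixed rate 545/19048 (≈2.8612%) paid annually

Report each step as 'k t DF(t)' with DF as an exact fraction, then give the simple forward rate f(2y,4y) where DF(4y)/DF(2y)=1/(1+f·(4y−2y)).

1 1 2483/2500
2 2 616/625
3 3 4699/5000
4 4 891/1000
f(2y,4y) = ((616/625)/(891/1000) − 1)/(2) = 43/810 ≈ 5.3086%

step 1 [1y] zero: DF = P = 2483/2500 ≈ 0.993200
step 2 [2y] swap r/1=12/1649: DF=(1 − 12/1649·(0.993200))/(1+12/1649) = 616/625 ≈ 0.985600
step 3 [3y] zero: DF = P = 4699/5000 ≈ 0.939800
step 4 [4y] swap r/1=545/19048: DF=(1 − 545/19048·(0.993200+0.985600+0.939800))/(1+545/19048) = 891/1000 ≈ 0.891000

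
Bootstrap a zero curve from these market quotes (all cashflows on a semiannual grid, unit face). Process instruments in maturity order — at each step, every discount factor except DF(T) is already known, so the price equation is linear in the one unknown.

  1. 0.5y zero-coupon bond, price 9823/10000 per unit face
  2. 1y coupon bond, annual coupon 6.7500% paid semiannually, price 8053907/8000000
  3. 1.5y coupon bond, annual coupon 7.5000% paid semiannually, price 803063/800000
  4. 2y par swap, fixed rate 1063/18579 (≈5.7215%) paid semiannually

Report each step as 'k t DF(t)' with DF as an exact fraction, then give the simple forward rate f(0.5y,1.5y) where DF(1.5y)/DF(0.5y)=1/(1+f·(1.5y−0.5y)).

step 1 [0.5y] zero: DF = P = 9823/10000 ≈ 0.982300
step 2 [1y] bond c/2=27/800: DF=(8053907/8000000 − 27/800·(0.982300))/(1+27/800) = 4709/5000 ≈ 0.941800
step 3 [1.5y] bond c/2=3/80: DF=(803063/800000 − 3/80·(0.982300+0.941800))/(1+3/80) = 449/500 ≈ 0.898000
step 4 [2y] swap r/2=1063/37158: DF=(1 − 1063/37158·(0.982300+0.941800+0.898000))/(1+1063/37158) = 8937/10000 ≈ 0.893700

1 1/2 9823/10000
2 1 4709/5000
3 3/2 449/500
4 2 8937/10000
f(0.5y,1.5y) = ((9823/10000)/(449/500) − 1)/(1) = 843/8980 ≈ 9.3875%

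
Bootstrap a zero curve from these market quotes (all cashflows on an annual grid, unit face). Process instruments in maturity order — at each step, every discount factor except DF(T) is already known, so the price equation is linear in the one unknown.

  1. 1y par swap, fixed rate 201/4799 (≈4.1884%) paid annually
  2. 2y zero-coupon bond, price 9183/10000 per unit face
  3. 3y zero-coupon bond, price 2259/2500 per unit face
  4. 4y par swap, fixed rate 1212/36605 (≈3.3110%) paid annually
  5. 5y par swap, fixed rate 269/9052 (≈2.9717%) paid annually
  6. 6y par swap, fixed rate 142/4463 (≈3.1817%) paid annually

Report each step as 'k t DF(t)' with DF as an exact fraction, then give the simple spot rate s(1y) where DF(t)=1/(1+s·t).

step 1 [1y] swap r/1=201/4799: DF=(1 − 201/4799·(0))/(1+201/4799) = 4799/5000 ≈ 0.959800
step 2 [2y] zero: DF = P = 9183/10000 ≈ 0.918300
step 3 [3y] zero: DF = P = 2259/2500 ≈ 0.903600
step 4 [4y] swap r/1=1212/36605: DF=(1 − 1212/36605·(0.959800+0.918300+0.903600))/(1+1212/36605) = 2197/2500 ≈ 0.878800
step 5 [5y] swap r/1=269/9052: DF=(1 − 269/9052·(0.959800+0.918300+0.903600+0.878800))/(1+269/9052) = 1731/2000 ≈ 0.865500
step 6 [6y] swap r/1=142/4463: DF=(1 − 142/4463·(0.959800+0.918300+0.903600+0.878800+0.865500))/(1+142/4463) = 1037/1250 ≈ 0.829600

1 1 4799/5000
2 2 9183/10000
3 3 2259/2500
4 4 2197/2500
5 5 1731/2000
6 6 1037/1250
s(1y) = (1/(4799/5000) − 1)/(1) = 201/4799 ≈ 4.1884%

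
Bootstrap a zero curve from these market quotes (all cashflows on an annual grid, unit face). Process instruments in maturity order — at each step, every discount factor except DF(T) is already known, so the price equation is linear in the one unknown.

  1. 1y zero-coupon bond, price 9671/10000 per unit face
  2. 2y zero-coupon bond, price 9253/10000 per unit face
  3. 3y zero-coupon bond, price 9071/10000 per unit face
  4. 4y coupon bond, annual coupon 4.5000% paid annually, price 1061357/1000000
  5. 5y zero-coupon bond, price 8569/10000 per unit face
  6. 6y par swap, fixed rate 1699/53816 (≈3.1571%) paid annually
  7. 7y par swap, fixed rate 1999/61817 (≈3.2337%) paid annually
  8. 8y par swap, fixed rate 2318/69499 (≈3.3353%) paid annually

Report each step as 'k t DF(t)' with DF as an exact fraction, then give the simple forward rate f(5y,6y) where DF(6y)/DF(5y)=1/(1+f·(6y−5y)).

step 1 [1y] zero: DF = P = 9671/10000 ≈ 0.967100
step 2 [2y] zero: DF = P = 9253/10000 ≈ 0.925300
step 3 [3y] zero: DF = P = 9071/10000 ≈ 0.907100
step 4 [4y] bond c/1=9/200: DF=(1061357/1000000 − 9/200·(0.967100+0.925300+0.907100))/(1+9/200) = 8951/10000 ≈ 0.895100
step 5 [5y] zero: DF = P = 8569/10000 ≈ 0.856900
step 6 [6y] swap r/1=1699/53816: DF=(1 − 1699/53816·(0.967100+0.925300+0.907100+0.895100+0.856900))/(1+1699/53816) = 8301/10000 ≈ 0.830100
step 7 [7y] swap r/1=1999/61817: DF=(1 − 1999/61817·(0.967100+0.925300+0.907100+0.895100+0.856900+0.830100))/(1+1999/61817) = 8001/10000 ≈ 0.800100
step 8 [8y] swap r/1=2318/69499: DF=(1 − 2318/69499·(0.967100+0.925300+0.907100+0.895100+0.856900+0.830100+0.800100))/(1+2318/69499) = 3841/5000 ≈ 0.768200

1 1 9671/10000
2 2 9253/10000
3 3 9071/10000
4 4 8951/10000
5 5 8569/10000
6 6 8301/10000
7 7 8001/10000
8 8 3841/5000
f(5y,6y) = ((8569/10000)/(8301/10000) − 1)/(1) = 268/8301 ≈ 3.2285%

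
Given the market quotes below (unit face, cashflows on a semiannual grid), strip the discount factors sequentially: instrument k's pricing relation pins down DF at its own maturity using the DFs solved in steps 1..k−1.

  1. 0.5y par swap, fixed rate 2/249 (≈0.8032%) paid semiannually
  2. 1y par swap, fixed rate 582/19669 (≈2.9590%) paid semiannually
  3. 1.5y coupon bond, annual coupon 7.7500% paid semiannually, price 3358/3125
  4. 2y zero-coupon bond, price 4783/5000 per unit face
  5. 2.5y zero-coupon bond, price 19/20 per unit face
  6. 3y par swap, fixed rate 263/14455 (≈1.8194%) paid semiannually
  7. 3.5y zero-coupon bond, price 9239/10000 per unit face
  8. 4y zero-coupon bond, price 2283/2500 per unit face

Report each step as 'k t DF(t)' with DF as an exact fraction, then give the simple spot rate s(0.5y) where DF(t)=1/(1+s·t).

1 1/2 249/250
2 1 9709/10000
3 3/2 9611/10000
4 2 4783/5000
5 5/2 19/20
6 3 4737/5000
7 7/2 9239/10000
8 4 2283/2500
s(0.5y) = (1/(249/250) − 1)/(1/2) = 2/249 ≈ 0.8032%

step 1 [0.5y] swap r/2=1/249: DF=(1 − 1/249·(0))/(1+1/249) = 249/250 ≈ 0.996000
step 2 [1y] swap r/2=291/19669: DF=(1 − 291/19669·(0.996000))/(1+291/19669) = 9709/10000 ≈ 0.970900
step 3 [1.5y] bond c/2=31/800: DF=(3358/3125 − 31/800·(0.996000+0.970900))/(1+31/800) = 9611/10000 ≈ 0.961100
step 4 [2y] zero: DF = P = 4783/5000 ≈ 0.956600
step 5 [2.5y] zero: DF = P = 19/20 ≈ 0.950000
step 6 [3y] swap r/2=263/28910: DF=(1 − 263/28910·(0.996000+0.970900+0.961100+0.956600+0.950000))/(1+263/28910) = 4737/5000 ≈ 0.947400
step 7 [3.5y] zero: DF = P = 9239/10000 ≈ 0.923900
step 8 [4y] zero: DF = P = 2283/2500 ≈ 0.913200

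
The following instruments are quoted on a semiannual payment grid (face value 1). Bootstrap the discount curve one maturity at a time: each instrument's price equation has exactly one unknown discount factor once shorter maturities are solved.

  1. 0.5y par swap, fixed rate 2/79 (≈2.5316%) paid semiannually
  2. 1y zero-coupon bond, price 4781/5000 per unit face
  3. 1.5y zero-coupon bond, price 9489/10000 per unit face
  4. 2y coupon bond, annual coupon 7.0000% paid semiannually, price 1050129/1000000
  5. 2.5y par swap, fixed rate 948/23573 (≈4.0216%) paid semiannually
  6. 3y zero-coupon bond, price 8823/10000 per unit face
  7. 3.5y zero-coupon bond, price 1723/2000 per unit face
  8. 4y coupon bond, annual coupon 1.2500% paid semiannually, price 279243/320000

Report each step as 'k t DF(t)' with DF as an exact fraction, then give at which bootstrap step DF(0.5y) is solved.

step 1 [0.5y] swap r/2=1/79: DF=(1 − 1/79·(0))/(1+1/79) = 79/80 ≈ 0.987500
step 2 [1y] zero: DF = P = 4781/5000 ≈ 0.956200
step 3 [1.5y] zero: DF = P = 9489/10000 ≈ 0.948900
step 4 [2y] bond c/2=7/200: DF=(1050129/1000000 − 7/200·(0.987500+0.956200+0.948900))/(1+7/200) = 573/625 ≈ 0.916800
step 5 [2.5y] swap r/2=474/23573: DF=(1 − 474/23573·(0.987500+0.956200+0.948900+0.916800))/(1+474/23573) = 2263/2500 ≈ 0.905200
step 6 [3y] zero: DF = P = 8823/10000 ≈ 0.882300
step 7 [3.5y] zero: DF = P = 1723/2000 ≈ 0.861500
step 8 [4y] bond c/2=1/160: DF=(279243/320000 − 1/160·(0.987500+0.956200+0.948900+0.916800+0.905200+0.882300+0.861500))/(1+1/160) = 8271/10000 ≈ 0.827100

1 1/2 79/80
2 1 4781/5000
3 3/2 9489/10000
4 2 573/625
5 5/2 2263/2500
6 3 8823/10000
7 7/2 1723/2000
8 4 8271/10000
DF(0.5y) is solved at step 1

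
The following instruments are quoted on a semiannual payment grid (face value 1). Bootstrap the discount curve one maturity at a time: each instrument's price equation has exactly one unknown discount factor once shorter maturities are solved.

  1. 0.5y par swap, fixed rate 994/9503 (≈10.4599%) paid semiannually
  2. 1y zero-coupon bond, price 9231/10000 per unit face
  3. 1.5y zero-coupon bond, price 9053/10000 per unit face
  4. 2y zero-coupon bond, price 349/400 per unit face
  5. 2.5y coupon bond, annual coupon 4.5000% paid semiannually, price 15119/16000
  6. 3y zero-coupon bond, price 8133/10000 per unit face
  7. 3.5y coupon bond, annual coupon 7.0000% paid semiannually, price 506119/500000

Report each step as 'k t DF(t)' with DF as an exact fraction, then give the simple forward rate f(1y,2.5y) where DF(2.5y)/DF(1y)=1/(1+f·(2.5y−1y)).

step 1 [0.5y] swap r/2=497/9503: DF=(1 − 497/9503·(0))/(1+497/9503) = 9503/10000 ≈ 0.950300
step 2 [1y] zero: DF = P = 9231/10000 ≈ 0.923100
step 3 [1.5y] zero: DF = P = 9053/10000 ≈ 0.905300
step 4 [2y] zero: DF = P = 349/400 ≈ 0.872500
step 5 [2.5y] bond c/2=9/400: DF=(15119/16000 − 9/400·(0.950300+0.923100+0.905300+0.872500))/(1+9/400) = 4219/5000 ≈ 0.843800
step 6 [3y] zero: DF = P = 8133/10000 ≈ 0.813300
step 7 [3.5y] bond c/2=7/200: DF=(506119/500000 − 7/200·(0.950300+0.923100+0.905300+0.872500+0.843800+0.813300))/(1+7/200) = 1597/2000 ≈ 0.798500

1 1/2 9503/10000
2 1 9231/10000
3 3/2 9053/10000
4 2 349/400
5 5/2 4219/5000
6 3 8133/10000
7 7/2 1597/2000
f(1y,2.5y) = ((9231/10000)/(4219/5000) − 1)/(3/2) = 793/12657 ≈ 6.2653%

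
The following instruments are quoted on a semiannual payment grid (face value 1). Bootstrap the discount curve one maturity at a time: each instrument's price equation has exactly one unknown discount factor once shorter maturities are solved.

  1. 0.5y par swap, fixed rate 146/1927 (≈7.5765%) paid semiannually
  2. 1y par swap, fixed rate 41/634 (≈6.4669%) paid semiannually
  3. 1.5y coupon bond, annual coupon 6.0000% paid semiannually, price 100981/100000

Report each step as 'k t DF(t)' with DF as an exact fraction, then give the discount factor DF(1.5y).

1 1/2 1927/2000
2 1 1877/2000
3 3/2 37/40
DF(1.5y) = 37/40 ≈ 0.925000

step 1 [0.5y] swap r/2=73/1927: DF=(1 − 73/1927·(0))/(1+73/1927) = 1927/2000 ≈ 0.963500
step 2 [1y] swap r/2=41/1268: DF=(1 − 41/1268·(0.963500))/(1+41/1268) = 1877/2000 ≈ 0.938500
step 3 [1.5y] bond c/2=3/100: DF=(100981/100000 − 3/100·(0.963500+0.938500))/(1+3/100) = 37/40 ≈ 0.925000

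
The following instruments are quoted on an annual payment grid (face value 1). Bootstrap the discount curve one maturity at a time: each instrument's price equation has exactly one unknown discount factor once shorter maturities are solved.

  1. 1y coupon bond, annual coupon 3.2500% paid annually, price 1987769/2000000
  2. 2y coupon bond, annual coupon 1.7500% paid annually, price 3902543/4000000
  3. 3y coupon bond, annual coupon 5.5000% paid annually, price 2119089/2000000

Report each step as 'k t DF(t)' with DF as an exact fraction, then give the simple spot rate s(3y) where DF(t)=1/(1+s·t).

1 1 4813/5000
2 2 9423/10000
3 3 181/200
s(3y) = (1/(181/200) − 1)/(3) = 19/543 ≈ 3.4991%

step 1 [1y] bond c/1=13/400: DF=(1987769/2000000 − 13/400·(0))/(1+13/400) = 4813/5000 ≈ 0.962600
step 2 [2y] bond c/1=7/400: DF=(3902543/4000000 − 7/400·(0.962600))/(1+7/400) = 9423/10000 ≈ 0.942300
step 3 [3y] bond c/1=11/200: DF=(2119089/2000000 − 11/200·(0.962600+0.942300))/(1+11/200) = 181/200 ≈ 0.905000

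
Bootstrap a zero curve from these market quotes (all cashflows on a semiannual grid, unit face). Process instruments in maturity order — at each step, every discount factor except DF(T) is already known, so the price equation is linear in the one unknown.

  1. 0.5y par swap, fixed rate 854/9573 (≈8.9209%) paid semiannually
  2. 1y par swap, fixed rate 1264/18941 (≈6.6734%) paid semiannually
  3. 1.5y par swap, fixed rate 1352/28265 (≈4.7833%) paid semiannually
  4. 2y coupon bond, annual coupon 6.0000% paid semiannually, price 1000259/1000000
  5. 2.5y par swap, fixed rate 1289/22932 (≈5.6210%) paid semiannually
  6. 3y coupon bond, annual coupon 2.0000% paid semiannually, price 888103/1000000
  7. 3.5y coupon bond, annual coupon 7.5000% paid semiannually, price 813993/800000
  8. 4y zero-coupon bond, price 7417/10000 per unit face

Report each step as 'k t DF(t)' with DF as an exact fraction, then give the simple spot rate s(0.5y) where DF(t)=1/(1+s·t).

step 1 [0.5y] swap r/2=427/9573: DF=(1 − 427/9573·(0))/(1+427/9573) = 9573/10000 ≈ 0.957300
step 2 [1y] swap r/2=632/18941: DF=(1 − 632/18941·(0.957300))/(1+632/18941) = 1171/1250 ≈ 0.936800
step 3 [1.5y] swap r/2=676/28265: DF=(1 − 676/28265·(0.957300+0.936800))/(1+676/28265) = 2331/2500 ≈ 0.932400
step 4 [2y] bond c/2=3/100: DF=(1000259/1000000 − 3/100·(0.957300+0.936800+0.932400))/(1+3/100) = 1111/1250 ≈ 0.888800
step 5 [2.5y] swap r/2=1289/45864: DF=(1 − 1289/45864·(0.957300+0.936800+0.932400+0.888800))/(1+1289/45864) = 8711/10000 ≈ 0.871100
step 6 [3y] bond c/2=1/100: DF=(888103/1000000 − 1/100·(0.957300+0.936800+0.932400+0.888800+0.871100))/(1+1/100) = 8339/10000 ≈ 0.833900
step 7 [3.5y] bond c/2=3/80: DF=(813993/800000 − 3/80·(0.957300+0.936800+0.932400+0.888800+0.871100+0.833900))/(1+3/80) = 981/1250 ≈ 0.784800
step 8 [4y] zero: DF = P = 7417/10000 ≈ 0.741700

1 1/2 9573/10000
2 1 1171/1250
3 3/2 2331/2500
4 2 1111/1250
5 5/2 8711/10000
6 3 8339/10000
7 7/2 981/1250
8 4 7417/10000
s(0.5y) = (1/(9573/10000) − 1)/(1/2) = 854/9573 ≈ 8.9209%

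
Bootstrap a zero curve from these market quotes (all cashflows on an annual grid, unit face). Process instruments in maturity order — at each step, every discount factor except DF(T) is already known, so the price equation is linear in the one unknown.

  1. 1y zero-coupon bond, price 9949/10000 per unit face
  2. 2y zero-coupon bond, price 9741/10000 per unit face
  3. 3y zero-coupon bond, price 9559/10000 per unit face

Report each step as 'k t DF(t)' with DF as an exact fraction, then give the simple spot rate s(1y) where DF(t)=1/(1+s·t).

step 1 [1y] zero: DF = P = 9949/10000 ≈ 0.994900
step 2 [2y] zero: DF = P = 9741/10000 ≈ 0.974100
step 3 [3y] zero: DF = P = 9559/10000 ≈ 0.955900

1 1 9949/10000
2 2 9741/10000
3 3 9559/10000
s(1y) = (1/(9949/10000) − 1)/(1) = 51/9949 ≈ 0.5126%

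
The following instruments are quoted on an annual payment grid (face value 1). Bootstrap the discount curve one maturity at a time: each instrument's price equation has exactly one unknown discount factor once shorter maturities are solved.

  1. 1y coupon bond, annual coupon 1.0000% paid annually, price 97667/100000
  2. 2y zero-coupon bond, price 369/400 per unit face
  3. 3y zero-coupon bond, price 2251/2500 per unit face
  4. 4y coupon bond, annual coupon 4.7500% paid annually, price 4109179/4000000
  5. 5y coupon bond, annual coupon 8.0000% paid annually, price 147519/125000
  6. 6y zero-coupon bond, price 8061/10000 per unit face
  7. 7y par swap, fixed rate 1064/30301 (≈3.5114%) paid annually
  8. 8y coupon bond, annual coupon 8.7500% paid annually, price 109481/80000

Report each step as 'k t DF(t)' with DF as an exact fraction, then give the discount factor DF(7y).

step 1 [1y] bond c/1=1/100: DF=(97667/100000 − 1/100·(0))/(1+1/100) = 967/1000 ≈ 0.967000
step 2 [2y] zero: DF = P = 369/400 ≈ 0.922500
step 3 [3y] zero: DF = P = 2251/2500 ≈ 0.900400
step 4 [4y] bond c/1=19/400: DF=(4109179/4000000 − 19/400·(0.967000+0.922500+0.900400))/(1+19/400) = 4271/5000 ≈ 0.854200
step 5 [5y] bond c/1=2/25: DF=(147519/125000 − 2/25·(0.967000+0.922500+0.900400+0.854200))/(1+2/25) = 2057/2500 ≈ 0.822800
step 6 [6y] zero: DF = P = 8061/10000 ≈ 0.806100
step 7 [7y] swap r/1=1064/30301: DF=(1 − 1064/30301·(0.967000+0.922500+0.900400+0.854200+0.822800+0.806100))/(1+1064/30301) = 492/625 ≈ 0.787200
step 8 [8y] bond c/1=7/80: DF=(109481/80000 − 7/80·(0.967000+0.922500+0.900400+0.854200+0.822800+0.806100+0.787200))/(1+7/80) = 1927/2500 ≈ 0.770800

1 1 967/1000
2 2 369/400
3 3 2251/2500
4 4 4271/5000
5 5 2057/2500
6 6 8061/10000
7 7 492/625
8 8 1927/2500
DF(7y) = 492/625 ≈ 0.787200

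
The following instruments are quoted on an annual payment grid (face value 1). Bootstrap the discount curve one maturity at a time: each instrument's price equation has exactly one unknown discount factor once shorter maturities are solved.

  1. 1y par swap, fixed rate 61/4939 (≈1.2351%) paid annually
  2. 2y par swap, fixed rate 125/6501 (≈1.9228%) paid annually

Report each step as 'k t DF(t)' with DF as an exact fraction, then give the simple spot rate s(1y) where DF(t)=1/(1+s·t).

1 1 4939/5000
2 2 77/80
s(1y) = (1/(4939/5000) − 1)/(1) = 61/4939 ≈ 1.2351%

step 1 [1y] swap r/1=61/4939: DF=(1 − 61/4939·(0))/(1+61/4939) = 4939/5000 ≈ 0.987800
step 2 [2y] swap r/1=125/6501: DF=(1 − 125/6501·(0.987800))/(1+125/6501) = 77/80 ≈ 0.962500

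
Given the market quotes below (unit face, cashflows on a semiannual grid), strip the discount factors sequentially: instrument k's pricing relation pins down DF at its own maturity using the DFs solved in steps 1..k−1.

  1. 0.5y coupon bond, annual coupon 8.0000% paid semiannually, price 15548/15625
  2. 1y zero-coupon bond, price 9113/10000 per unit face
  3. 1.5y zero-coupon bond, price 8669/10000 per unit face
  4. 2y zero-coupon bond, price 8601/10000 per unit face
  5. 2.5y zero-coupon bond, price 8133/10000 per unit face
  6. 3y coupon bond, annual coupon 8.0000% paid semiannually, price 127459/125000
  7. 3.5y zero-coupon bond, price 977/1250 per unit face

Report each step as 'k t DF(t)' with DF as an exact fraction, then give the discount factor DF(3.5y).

1 1/2 598/625
2 1 9113/10000
3 3/2 8669/10000
4 2 8601/10000
5 5/2 8133/10000
6 3 8109/10000
7 7/2 977/1250
DF(3.5y) = 977/1250 ≈ 0.781600

step 1 [0.5y] bond c/2=1/25: DF=(15548/15625 − 1/25·(0))/(1+1/25) = 598/625 ≈ 0.956800
step 2 [1y] zero: DF = P = 9113/10000 ≈ 0.911300
step 3 [1.5y] zero: DF = P = 8669/10000 ≈ 0.866900
step 4 [2y] zero: DF = P = 8601/10000 ≈ 0.860100
step 5 [2.5y] zero: DF = P = 8133/10000 ≈ 0.813300
step 6 [3y] bond c/2=1/25: DF=(127459/125000 − 1/25·(0.956800+0.911300+0.866900+0.860100+0.813300))/(1+1/25) = 8109/10000 ≈ 0.810900
step 7 [3.5y] zero: DF = P = 977/1250 ≈ 0.781600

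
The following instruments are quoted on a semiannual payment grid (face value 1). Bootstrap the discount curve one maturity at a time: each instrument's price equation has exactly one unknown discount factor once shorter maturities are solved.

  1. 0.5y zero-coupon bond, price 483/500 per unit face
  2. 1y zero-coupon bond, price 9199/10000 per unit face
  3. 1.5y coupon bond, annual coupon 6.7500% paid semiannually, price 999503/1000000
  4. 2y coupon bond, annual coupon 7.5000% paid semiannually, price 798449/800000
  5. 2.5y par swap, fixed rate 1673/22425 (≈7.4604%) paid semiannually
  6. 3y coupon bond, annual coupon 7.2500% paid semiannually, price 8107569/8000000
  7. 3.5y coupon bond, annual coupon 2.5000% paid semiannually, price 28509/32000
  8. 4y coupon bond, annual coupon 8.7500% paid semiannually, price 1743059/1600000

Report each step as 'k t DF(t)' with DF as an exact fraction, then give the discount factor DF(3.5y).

step 1 [0.5y] zero: DF = P = 483/500 ≈ 0.966000
step 2 [1y] zero: DF = P = 9199/10000 ≈ 0.919900
step 3 [1.5y] bond c/2=27/800: DF=(999503/1000000 − 27/800·(0.966000+0.919900))/(1+27/800) = 9053/10000 ≈ 0.905300
step 4 [2y] bond c/2=3/80: DF=(798449/800000 − 3/80·(0.966000+0.919900+0.905300))/(1+3/80) = 8611/10000 ≈ 0.861100
step 5 [2.5y] swap r/2=1673/44850: DF=(1 − 1673/44850·(0.966000+0.919900+0.905300+0.861100))/(1+1673/44850) = 8327/10000 ≈ 0.832700
step 6 [3y] bond c/2=29/800: DF=(8107569/8000000 − 29/800·(0.966000+0.919900+0.905300+0.861100+0.832700))/(1+29/800) = 8211/10000 ≈ 0.821100
step 7 [3.5y] bond c/2=1/80: DF=(28509/32000 − 1/80·(0.966000+0.919900+0.905300+0.861100+0.832700+0.821100))/(1+1/80) = 509/625 ≈ 0.814400
step 8 [4y] bond c/2=7/160: DF=(1743059/1600000 − 7/160·(0.966000+0.919900+0.905300+0.861100+0.832700+0.821100+0.814400))/(1+7/160) = 492/625 ≈ 0.787200

1 1/2 483/500
2 1 9199/10000
3 3/2 9053/10000
4 2 8611/10000
5 5/2 8327/10000
6 3 8211/10000
7 7/2 509/625
8 4 492/625
DF(3.5y) = 509/625 ≈ 0.814400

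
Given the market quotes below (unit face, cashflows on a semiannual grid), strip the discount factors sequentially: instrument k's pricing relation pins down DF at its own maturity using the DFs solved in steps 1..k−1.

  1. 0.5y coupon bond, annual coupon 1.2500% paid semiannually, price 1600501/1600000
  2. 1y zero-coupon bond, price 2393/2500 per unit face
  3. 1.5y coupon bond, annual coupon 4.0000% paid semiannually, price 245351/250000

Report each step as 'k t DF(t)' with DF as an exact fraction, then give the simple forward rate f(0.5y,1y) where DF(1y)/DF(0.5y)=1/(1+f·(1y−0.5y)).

step 1 [0.5y] bond c/2=1/160: DF=(1600501/1600000 − 1/160·(0))/(1+1/160) = 9941/10000 ≈ 0.994100
step 2 [1y] zero: DF = P = 2393/2500 ≈ 0.957200
step 3 [1.5y] bond c/2=1/50: DF=(245351/250000 − 1/50·(0.994100+0.957200))/(1+1/50) = 9239/10000 ≈ 0.923900

1 1/2 9941/10000
2 1 2393/2500
3 3/2 9239/10000
f(0.5y,1y) = ((9941/10000)/(2393/2500) − 1)/(1/2) = 369/4786 ≈ 7.7100%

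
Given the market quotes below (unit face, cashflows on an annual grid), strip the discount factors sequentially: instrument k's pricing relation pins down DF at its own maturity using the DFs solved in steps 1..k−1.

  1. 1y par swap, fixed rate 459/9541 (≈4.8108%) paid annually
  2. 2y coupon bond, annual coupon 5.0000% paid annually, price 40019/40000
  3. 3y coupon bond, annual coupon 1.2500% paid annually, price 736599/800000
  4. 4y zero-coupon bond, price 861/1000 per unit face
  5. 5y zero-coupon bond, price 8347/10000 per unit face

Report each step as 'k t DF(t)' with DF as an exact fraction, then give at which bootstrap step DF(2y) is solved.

1 1 9541/10000
2 2 4537/5000
3 3 554/625
4 4 861/1000
5 5 8347/10000
DF(2y) is solved at step 2

step 1 [1y] swap r/1=459/9541: DF=(1 − 459/9541·(0))/(1+459/9541) = 9541/10000 ≈ 0.954100
step 2 [2y] bond c/1=1/20: DF=(40019/40000 − 1/20·(0.954100))/(1+1/20) = 4537/5000 ≈ 0.907400
step 3 [3y] bond c/1=1/80: DF=(736599/800000 − 1/80·(0.954100+0.907400))/(1+1/80) = 554/625 ≈ 0.886400
step 4 [4y] zero: DF = P = 861/1000 ≈ 0.861000
step 5 [5y] zero: DF = P = 8347/10000 ≈ 0.834700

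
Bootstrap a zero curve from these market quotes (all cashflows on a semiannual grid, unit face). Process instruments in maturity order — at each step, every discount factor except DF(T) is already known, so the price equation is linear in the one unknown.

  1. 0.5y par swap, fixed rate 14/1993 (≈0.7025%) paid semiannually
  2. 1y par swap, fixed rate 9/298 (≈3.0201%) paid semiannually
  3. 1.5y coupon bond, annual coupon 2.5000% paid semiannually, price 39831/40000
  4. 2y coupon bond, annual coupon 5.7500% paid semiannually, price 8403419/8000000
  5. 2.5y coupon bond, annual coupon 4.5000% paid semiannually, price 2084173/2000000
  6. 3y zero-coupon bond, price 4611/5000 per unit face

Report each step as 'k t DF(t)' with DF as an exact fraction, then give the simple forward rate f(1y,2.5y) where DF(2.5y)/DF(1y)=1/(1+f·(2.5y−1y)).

step 1 [0.5y] swap r/2=7/1993: DF=(1 − 7/1993·(0))/(1+7/1993) = 1993/2000 ≈ 0.996500
step 2 [1y] swap r/2=9/596: DF=(1 − 9/596·(0.996500))/(1+9/596) = 9703/10000 ≈ 0.970300
step 3 [1.5y] bond c/2=1/80: DF=(39831/40000 − 1/80·(0.996500+0.970300))/(1+1/80) = 1199/1250 ≈ 0.959200
step 4 [2y] bond c/2=23/800: DF=(8403419/8000000 − 23/800·(0.996500+0.970300+0.959200))/(1+23/800) = 9393/10000 ≈ 0.939300
step 5 [2.5y] bond c/2=9/400: DF=(2084173/2000000 − 9/400·(0.996500+0.970300+0.959200+0.939300))/(1+9/400) = 9341/10000 ≈ 0.934100
step 6 [3y] zero: DF = P = 4611/5000 ≈ 0.922200

1 1/2 1993/2000
2 1 9703/10000
3 3/2 1199/1250
4 2 9393/10000
5 5/2 9341/10000
6 3 4611/5000
f(1y,2.5y) = ((9703/10000)/(9341/10000) − 1)/(3/2) = 724/28023 ≈ 2.5836%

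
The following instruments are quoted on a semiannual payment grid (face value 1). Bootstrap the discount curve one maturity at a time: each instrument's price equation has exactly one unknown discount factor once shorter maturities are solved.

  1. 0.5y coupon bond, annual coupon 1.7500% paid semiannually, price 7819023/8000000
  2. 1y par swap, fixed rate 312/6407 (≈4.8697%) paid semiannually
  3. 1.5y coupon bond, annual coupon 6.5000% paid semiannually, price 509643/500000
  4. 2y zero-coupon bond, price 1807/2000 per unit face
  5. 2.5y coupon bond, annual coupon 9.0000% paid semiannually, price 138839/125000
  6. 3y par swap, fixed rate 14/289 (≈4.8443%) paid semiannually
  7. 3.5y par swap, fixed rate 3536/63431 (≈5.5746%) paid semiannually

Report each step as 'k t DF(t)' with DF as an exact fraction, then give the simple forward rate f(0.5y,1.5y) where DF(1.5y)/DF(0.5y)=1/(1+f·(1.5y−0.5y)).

1 1/2 9689/10000
2 1 2383/2500
3 3/2 9267/10000
4 2 1807/2000
5 5/2 9013/10000
6 3 8663/10000
7 7/2 1029/1250
f(0.5y,1.5y) = ((9689/10000)/(9267/10000) − 1)/(1) = 422/9267 ≈ 4.5538%

step 1 [0.5y] bond c/2=7/800: DF=(7819023/8000000 − 7/800·(0))/(1+7/800) = 9689/10000 ≈ 0.968900
step 2 [1y] swap r/2=156/6407: DF=(1 − 156/6407·(0.968900))/(1+156/6407) = 2383/2500 ≈ 0.953200
step 3 [1.5y] bond c/2=13/400: DF=(509643/500000 − 13/400·(0.968900+0.953200))/(1+13/400) = 9267/10000 ≈ 0.926700
step 4 [2y] zero: DF = P = 1807/2000 ≈ 0.903500
step 5 [2.5y] bond c/2=9/200: DF=(138839/125000 − 9/200·(0.968900+0.953200+0.926700+0.903500))/(1+9/200) = 9013/10000 ≈ 0.901300
step 6 [3y] swap r/2=7/289: DF=(1 − 7/289·(0.968900+0.953200+0.926700+0.903500+0.901300))/(1+7/289) = 8663/10000 ≈ 0.866300
step 7 [3.5y] swap r/2=1768/63431: DF=(1 − 1768/63431·(0.968900+0.953200+0.926700+0.903500+0.901300+0.866300))/(1+1768/63431) = 1029/1250 ≈ 0.823200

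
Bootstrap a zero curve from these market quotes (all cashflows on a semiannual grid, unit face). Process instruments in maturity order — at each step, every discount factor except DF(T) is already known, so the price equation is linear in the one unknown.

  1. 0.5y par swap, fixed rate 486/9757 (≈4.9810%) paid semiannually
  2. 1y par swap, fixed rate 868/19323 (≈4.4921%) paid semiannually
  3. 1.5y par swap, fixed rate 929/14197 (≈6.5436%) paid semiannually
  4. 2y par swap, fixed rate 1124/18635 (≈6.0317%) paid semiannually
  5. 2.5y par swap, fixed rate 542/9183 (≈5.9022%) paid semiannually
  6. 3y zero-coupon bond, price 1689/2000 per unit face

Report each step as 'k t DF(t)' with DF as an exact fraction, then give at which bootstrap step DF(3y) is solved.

step 1 [0.5y] swap r/2=243/9757: DF=(1 − 243/9757·(0))/(1+243/9757) = 9757/10000 ≈ 0.975700
step 2 [1y] swap r/2=434/19323: DF=(1 − 434/19323·(0.975700))/(1+434/19323) = 4783/5000 ≈ 0.956600
step 3 [1.5y] swap r/2=929/28394: DF=(1 − 929/28394·(0.975700+0.956600))/(1+929/28394) = 9071/10000 ≈ 0.907100
step 4 [2y] swap r/2=562/18635: DF=(1 − 562/18635·(0.975700+0.956600+0.907100))/(1+562/18635) = 2219/2500 ≈ 0.887600
step 5 [2.5y] swap r/2=271/9183: DF=(1 − 271/9183·(0.975700+0.956600+0.907100+0.887600))/(1+271/9183) = 1729/2000 ≈ 0.864500
step 6 [3y] zero: DF = P = 1689/2000 ≈ 0.844500

1 1/2 9757/10000
2 1 4783/5000
3 3/2 9071/10000
4 2 2219/2500
5 5/2 1729/2000
6 3 1689/2000
DF(3y) is solved at step 6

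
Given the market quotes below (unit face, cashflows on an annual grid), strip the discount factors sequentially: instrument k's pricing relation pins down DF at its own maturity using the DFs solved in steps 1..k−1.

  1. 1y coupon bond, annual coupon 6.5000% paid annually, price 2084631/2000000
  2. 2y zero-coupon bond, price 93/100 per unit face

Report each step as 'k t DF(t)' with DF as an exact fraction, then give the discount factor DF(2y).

1 1 9787/10000
2 2 93/100
DF(2y) = 93/100 ≈ 0.930000

step 1 [1y] bond c/1=13/200: DF=(2084631/2000000 − 13/200·(0))/(1+13/200) = 9787/10000 ≈ 0.978700
step 2 [2y] zero: DF = P = 93/100 ≈ 0.930000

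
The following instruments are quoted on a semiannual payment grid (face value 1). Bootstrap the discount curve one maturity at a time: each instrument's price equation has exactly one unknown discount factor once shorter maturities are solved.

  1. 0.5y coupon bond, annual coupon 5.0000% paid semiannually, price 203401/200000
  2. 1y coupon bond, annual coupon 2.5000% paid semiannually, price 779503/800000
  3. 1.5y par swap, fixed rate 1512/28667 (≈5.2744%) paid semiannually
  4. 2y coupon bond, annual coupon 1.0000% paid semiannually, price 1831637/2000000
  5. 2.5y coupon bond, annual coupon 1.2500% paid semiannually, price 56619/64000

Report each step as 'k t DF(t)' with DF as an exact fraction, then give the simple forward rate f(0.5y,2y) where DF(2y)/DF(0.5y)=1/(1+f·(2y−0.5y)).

1 1/2 4961/5000
2 1 9501/10000
3 3/2 2311/2500
4 2 897/1000
5 5/2 4279/5000
f(0.5y,2y) = ((4961/5000)/(897/1000) − 1)/(3/2) = 952/13455 ≈ 7.0754%

step 1 [0.5y] bond c/2=1/40: DF=(203401/200000 − 1/40·(0))/(1+1/40) = 4961/5000 ≈ 0.992200
step 2 [1y] bond c/2=1/80: DF=(779503/800000 − 1/80·(0.992200))/(1+1/80) = 9501/10000 ≈ 0.950100
step 3 [1.5y] swap r/2=756/28667: DF=(1 − 756/28667·(0.992200+0.950100))/(1+756/28667) = 2311/2500 ≈ 0.924400
step 4 [2y] bond c/2=1/200: DF=(1831637/2000000 − 1/200·(0.992200+0.950100+0.924400))/(1+1/200) = 897/1000 ≈ 0.897000
step 5 [2.5y] bond c/2=1/160: DF=(56619/64000 − 1/160·(0.992200+0.950100+0.924400+0.897000))/(1+1/160) = 4279/5000 ≈ 0.855800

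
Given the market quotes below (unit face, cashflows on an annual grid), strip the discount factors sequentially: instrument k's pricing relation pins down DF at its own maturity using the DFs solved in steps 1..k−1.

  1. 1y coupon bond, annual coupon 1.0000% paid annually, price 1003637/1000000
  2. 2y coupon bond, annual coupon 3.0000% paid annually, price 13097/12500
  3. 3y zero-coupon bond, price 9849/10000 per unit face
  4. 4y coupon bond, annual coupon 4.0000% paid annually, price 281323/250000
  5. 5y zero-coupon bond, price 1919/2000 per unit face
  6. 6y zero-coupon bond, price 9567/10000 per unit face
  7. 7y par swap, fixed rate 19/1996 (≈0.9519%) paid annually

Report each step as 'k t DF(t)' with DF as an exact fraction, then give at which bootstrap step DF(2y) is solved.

1 1 9937/10000
2 2 9883/10000
3 3 9849/10000
4 4 9679/10000
5 5 1919/2000
6 6 9567/10000
7 7 4677/5000
DF(2y) is solved at step 2

step 1 [1y] bond c/1=1/100: DF=(1003637/1000000 − 1/100·(0))/(1+1/100) = 9937/10000 ≈ 0.993700
step 2 [2y] bond c/1=3/100: DF=(13097/12500 − 3/100·(0.993700))/(1+3/100) = 9883/10000 ≈ 0.988300
step 3 [3y] zero: DF = P = 9849/10000 ≈ 0.984900
step 4 [4y] bond c/1=1/25: DF=(281323/250000 − 1/25·(0.993700+0.988300+0.984900))/(1+1/25) = 9679/10000 ≈ 0.967900
step 5 [5y] zero: DF = P = 1919/2000 ≈ 0.959500
step 6 [6y] zero: DF = P = 9567/10000 ≈ 0.956700
step 7 [7y] swap r/1=19/1996: DF=(1 − 19/1996·(0.993700+0.988300+0.984900+0.967900+0.959500+0.956700))/(1+19/1996) = 4677/5000 ≈ 0.935400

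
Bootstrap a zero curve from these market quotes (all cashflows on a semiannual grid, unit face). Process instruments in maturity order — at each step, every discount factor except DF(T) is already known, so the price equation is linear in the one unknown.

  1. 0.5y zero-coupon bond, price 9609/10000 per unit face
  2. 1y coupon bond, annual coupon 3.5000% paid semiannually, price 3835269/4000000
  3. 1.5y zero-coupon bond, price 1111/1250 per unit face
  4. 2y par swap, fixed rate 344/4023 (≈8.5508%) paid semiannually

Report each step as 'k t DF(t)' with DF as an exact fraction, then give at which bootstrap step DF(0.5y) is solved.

1 1/2 9609/10000
2 1 4629/5000
3 3/2 1111/1250
4 2 2113/2500
DF(0.5y) is solved at step 1

step 1 [0.5y] zero: DF = P = 9609/10000 ≈ 0.960900
step 2 [1y] bond c/2=7/400: DF=(3835269/4000000 − 7/400·(0.960900))/(1+7/400) = 4629/5000 ≈ 0.925800
step 3 [1.5y] zero: DF = P = 1111/1250 ≈ 0.888800
step 4 [2y] swap r/2=172/4023: DF=(1 − 172/4023·(0.960900+0.925800+0.888800))/(1+172/4023) = 2113/2500 ≈ 0.845200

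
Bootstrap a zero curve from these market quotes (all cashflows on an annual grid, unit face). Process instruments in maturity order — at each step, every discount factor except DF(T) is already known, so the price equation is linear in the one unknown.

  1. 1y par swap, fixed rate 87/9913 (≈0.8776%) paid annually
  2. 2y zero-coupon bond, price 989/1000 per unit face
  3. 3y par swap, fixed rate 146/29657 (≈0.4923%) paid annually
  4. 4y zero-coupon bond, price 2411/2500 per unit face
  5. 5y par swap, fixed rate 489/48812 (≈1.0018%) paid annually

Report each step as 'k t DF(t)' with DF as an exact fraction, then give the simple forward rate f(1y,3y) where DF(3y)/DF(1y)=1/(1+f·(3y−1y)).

step 1 [1y] swap r/1=87/9913: DF=(1 − 87/9913·(0))/(1+87/9913) = 9913/10000 ≈ 0.991300
step 2 [2y] zero: DF = P = 989/1000 ≈ 0.989000
step 3 [3y] swap r/1=146/29657: DF=(1 − 146/29657·(0.991300+0.989000))/(1+146/29657) = 4927/5000 ≈ 0.985400
step 4 [4y] zero: DF = P = 2411/2500 ≈ 0.964400
step 5 [5y] swap r/1=489/48812: DF=(1 − 489/48812·(0.991300+0.989000+0.985400+0.964400))/(1+489/48812) = 9511/10000 ≈ 0.951100

1 1 9913/10000
2 2 989/1000
3 3 4927/5000
4 4 2411/2500
5 5 9511/10000
f(1y,3y) = ((9913/10000)/(4927/5000) − 1)/(2) = 59/19708 ≈ 0.2994%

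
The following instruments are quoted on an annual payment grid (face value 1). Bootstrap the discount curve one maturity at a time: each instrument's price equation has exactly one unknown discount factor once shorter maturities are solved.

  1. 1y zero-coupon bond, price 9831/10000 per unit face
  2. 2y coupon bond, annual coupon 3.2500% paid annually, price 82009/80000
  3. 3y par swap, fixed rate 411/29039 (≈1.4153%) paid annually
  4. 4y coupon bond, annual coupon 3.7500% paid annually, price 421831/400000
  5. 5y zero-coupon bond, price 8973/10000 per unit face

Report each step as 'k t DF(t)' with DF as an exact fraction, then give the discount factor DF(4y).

1 1 9831/10000
2 2 9619/10000
3 3 9589/10000
4 4 1823/2000
5 5 8973/10000
DF(4y) = 1823/2000 ≈ 0.911500

step 1 [1y] zero: DF = P = 9831/10000 ≈ 0.983100
step 2 [2y] bond c/1=13/400: DF=(82009/80000 − 13/400·(0.983100))/(1+13/400) = 9619/10000 ≈ 0.961900
step 3 [3y] swap r/1=411/29039: DF=(1 − 411/29039·(0.983100+0.961900))/(1+411/29039) = 9589/10000 ≈ 0.958900
step 4 [4y] bond c/1=3/80: DF=(421831/400000 − 3/80·(0.983100+0.961900+0.958900))/(1+3/80) = 1823/2000 ≈ 0.911500
step 5 [5y] zero: DF = P = 8973/10000 ≈ 0.897300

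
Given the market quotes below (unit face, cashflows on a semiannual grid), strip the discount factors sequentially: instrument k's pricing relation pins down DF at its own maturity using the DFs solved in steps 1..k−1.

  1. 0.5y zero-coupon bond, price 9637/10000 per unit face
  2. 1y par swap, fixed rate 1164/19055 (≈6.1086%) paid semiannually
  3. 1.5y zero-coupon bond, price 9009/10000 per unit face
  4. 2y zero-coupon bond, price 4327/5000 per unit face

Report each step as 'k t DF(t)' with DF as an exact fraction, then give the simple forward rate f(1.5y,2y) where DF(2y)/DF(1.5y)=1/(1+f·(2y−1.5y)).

1 1/2 9637/10000
2 1 4709/5000
3 3/2 9009/10000
4 2 4327/5000
f(1.5y,2y) = ((9009/10000)/(4327/5000) − 1)/(1/2) = 355/4327 ≈ 8.2043%

step 1 [0.5y] zero: DF = P = 9637/10000 ≈ 0.963700
step 2 [1y] swap r/2=582/19055: DF=(1 − 582/19055·(0.963700))/(1+582/19055) = 4709/5000 ≈ 0.941800
step 3 [1.5y] zero: DF = P = 9009/10000 ≈ 0.900900
step 4 [2y] zero: DF = P = 4327/5000 ≈ 0.865400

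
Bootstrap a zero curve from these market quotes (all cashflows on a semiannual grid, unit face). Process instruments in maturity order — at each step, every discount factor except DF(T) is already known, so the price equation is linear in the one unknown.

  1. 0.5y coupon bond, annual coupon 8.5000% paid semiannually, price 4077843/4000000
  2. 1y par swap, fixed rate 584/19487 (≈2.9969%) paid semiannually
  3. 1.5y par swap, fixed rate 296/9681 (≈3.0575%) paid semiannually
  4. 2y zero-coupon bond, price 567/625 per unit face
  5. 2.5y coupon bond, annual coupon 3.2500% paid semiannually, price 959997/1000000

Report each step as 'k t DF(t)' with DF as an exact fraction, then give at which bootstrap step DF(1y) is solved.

1 1/2 9779/10000
2 1 2427/2500
3 3/2 2389/2500
4 2 567/625
5 5/2 8837/10000
DF(1y) is solved at step 2

step 1 [0.5y] bond c/2=17/400: DF=(4077843/4000000 − 17/400·(0))/(1+17/400) = 9779/10000 ≈ 0.977900
step 2 [1y] swap r/2=292/19487: DF=(1 − 292/19487·(0.977900))/(1+292/19487) = 2427/2500 ≈ 0.970800
step 3 [1.5y] swap r/2=148/9681: DF=(1 − 148/9681·(0.977900+0.970800))/(1+148/9681) = 2389/2500 ≈ 0.955600
step 4 [2y] zero: DF = P = 567/625 ≈ 0.907200
step 5 [2.5y] bond c/2=13/800: DF=(959997/1000000 − 13/800·(0.977900+0.970800+0.955600+0.907200))/(1+13/800) = 8837/10000 ≈ 0.883700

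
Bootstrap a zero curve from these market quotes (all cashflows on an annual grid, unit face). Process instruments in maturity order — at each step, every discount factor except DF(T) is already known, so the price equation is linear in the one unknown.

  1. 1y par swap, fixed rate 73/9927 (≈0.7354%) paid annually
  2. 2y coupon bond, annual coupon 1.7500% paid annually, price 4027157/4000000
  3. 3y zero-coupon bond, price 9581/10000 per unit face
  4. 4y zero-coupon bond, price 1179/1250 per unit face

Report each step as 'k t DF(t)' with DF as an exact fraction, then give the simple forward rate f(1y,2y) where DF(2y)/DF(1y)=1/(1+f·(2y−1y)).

1 1 9927/10000
2 2 2431/2500
3 3 9581/10000
4 4 1179/1250
f(1y,2y) = ((9927/10000)/(2431/2500) − 1)/(1) = 203/9724 ≈ 2.0876%

step 1 [1y] swap r/1=73/9927: DF=(1 − 73/9927·(0))/(1+73/9927) = 9927/10000 ≈ 0.992700
step 2 [2y] bond c/1=7/400: DF=(4027157/4000000 − 7/400·(0.992700))/(1+7/400) = 2431/2500 ≈ 0.972400
step 3 [3y] zero: DF = P = 9581/10000 ≈ 0.958100
step 4 [4y] zero: DF = P = 1179/1250 ≈ 0.943200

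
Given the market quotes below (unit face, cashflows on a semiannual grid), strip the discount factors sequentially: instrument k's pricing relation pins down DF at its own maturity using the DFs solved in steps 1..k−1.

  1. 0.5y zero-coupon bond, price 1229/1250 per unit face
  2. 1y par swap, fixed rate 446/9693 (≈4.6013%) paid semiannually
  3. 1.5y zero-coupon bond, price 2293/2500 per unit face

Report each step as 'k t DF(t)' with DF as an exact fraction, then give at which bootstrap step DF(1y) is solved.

1 1/2 1229/1250
2 1 4777/5000
3 3/2 2293/2500
DF(1y) is solved at step 2

step 1 [0.5y] zero: DF = P = 1229/1250 ≈ 0.983200
step 2 [1y] swap r/2=223/9693: DF=(1 − 223/9693·(0.983200))/(1+223/9693) = 4777/5000 ≈ 0.955400
step 3 [1.5y] zero: DF = P = 2293/2500 ≈ 0.917200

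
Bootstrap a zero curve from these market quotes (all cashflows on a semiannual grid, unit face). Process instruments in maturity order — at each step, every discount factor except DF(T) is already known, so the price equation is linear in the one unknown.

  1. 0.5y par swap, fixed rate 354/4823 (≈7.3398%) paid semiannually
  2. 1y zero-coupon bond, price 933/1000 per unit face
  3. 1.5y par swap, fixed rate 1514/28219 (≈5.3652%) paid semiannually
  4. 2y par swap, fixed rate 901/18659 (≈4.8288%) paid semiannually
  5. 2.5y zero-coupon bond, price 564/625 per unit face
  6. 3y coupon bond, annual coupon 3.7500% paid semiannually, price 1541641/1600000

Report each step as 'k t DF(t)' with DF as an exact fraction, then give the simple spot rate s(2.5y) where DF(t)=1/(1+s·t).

1 1/2 4823/5000
2 1 933/1000
3 3/2 9243/10000
4 2 9099/10000
5 5/2 564/625
6 3 1721/2000
s(2.5y) = (1/(564/625) − 1)/(5/2) = 61/1410 ≈ 4.3262%

step 1 [0.5y] swap r/2=177/4823: DF=(1 − 177/4823·(0))/(1+177/4823) = 4823/5000 ≈ 0.964600
step 2 [1y] zero: DF = P = 933/1000 ≈ 0.933000
step 3 [1.5y] swap r/2=757/28219: DF=(1 − 757/28219·(0.964600+0.933000))/(1+757/28219) = 9243/10000 ≈ 0.924300
step 4 [2y] swap r/2=901/37318: DF=(1 − 901/37318·(0.964600+0.933000+0.924300))/(1+901/37318) = 9099/10000 ≈ 0.909900
step 5 [2.5y] zero: DF = P = 564/625 ≈ 0.902400
step 6 [3y] bond c/2=3/160: DF=(1541641/1600000 − 3/160·(0.964600+0.933000+0.924300+0.909900+0.902400))/(1+3/160) = 1721/2000 ≈ 0.860500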